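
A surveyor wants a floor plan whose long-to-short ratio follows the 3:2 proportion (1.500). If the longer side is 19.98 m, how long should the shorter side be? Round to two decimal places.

3:2 = 1.50000.
Shorter side = 19.98 ÷ 1.50000 ≈ 13.3200 → 13.32 m.

13.32 m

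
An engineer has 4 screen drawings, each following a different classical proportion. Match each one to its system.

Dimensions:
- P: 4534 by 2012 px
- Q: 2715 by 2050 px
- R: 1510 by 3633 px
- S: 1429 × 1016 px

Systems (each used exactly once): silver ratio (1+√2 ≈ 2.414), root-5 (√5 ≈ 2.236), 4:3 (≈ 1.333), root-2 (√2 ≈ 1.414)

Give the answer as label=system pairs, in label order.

P = 4534/2012 ≈ 2.253 → root-5 (2.236)
Q = 2715/2050 ≈ 1.324 → 4:3 (1.333)
R = 3633/1510 ≈ 2.406 → silver ratio (2.414)
S = 1429/1016 ≈ 1.406 → root-2 (1.414)

P=root-5, Q=4:3, R=silver ratio, S=root-2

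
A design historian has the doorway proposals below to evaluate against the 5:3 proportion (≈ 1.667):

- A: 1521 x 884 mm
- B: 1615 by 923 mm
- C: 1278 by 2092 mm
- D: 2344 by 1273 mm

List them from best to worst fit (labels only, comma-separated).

Ratios: A = 1521 / 884 ≈ 1.721; B = 1615 / 923 ≈ 1.750; C = 2092 / 1278 ≈ 1.637; D = 2344 / 1273 ≈ 1.841.
|Δ from 1.667|: A 0.054; B 0.083; C 0.030; D 0.174.

C, A, B, D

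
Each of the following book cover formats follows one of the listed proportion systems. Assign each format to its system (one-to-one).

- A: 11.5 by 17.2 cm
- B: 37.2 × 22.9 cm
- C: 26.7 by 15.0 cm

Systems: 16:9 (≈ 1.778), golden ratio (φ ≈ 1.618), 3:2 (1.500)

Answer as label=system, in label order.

A=3:2, B=golden ratio, C=16:9

A = 17.2/11.5 ≈ 1.496 → 3:2 (1.500)
B = 37.2/22.9 ≈ 1.624 → golden ratio (1.618)
C = 26.7/15.0 ≈ 1.780 → 16:9 (1.778)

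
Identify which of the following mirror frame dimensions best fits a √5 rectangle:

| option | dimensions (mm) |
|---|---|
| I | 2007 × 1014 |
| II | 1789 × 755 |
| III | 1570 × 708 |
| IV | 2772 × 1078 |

III

Target root-5 ≈ 2.236.
I: 1.979 (Δ0.257)  II: 2.370 (Δ0.134)  III: 2.218 (Δ0.018)  IV: 2.571 (Δ0.335)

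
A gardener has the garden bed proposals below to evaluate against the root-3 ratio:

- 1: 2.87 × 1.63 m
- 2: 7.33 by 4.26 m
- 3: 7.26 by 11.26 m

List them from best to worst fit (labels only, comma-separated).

Ratios: 1 = 2.87 / 1.63 ≈ 1.761; 2 = 7.33 / 4.26 ≈ 1.721; 3 = 11.26 / 7.26 ≈ 1.551.
|Δ from 1.732|: 1 0.029; 2 0.011; 3 0.181.

2, 1, 3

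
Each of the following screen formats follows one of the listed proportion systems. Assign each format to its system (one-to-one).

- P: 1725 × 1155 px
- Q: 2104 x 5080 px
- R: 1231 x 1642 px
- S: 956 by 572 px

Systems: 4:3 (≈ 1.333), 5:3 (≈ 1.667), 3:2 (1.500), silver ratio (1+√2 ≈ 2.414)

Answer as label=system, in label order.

P=3:2, Q=silver ratio, R=4:3, S=5:3

P = 1725/1155 ≈ 1.494 → 3:2 (1.500)
Q = 5080/2104 ≈ 2.414 → silver ratio (2.414)
R = 1642/1231 ≈ 1.334 → 4:3 (1.333)
S = 956/572 ≈ 1.671 → 5:3 (1.667)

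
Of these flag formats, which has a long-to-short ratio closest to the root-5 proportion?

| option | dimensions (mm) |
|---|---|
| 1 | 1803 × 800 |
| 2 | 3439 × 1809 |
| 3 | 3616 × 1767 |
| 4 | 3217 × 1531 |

Ratios (long/short): 1 ≈ 2.254; 2 ≈ 1.901; 3 ≈ 2.046; 4 ≈ 2.101.
root-5 ≈ 2.236; option 1 is nearest (Δ 0.018).

1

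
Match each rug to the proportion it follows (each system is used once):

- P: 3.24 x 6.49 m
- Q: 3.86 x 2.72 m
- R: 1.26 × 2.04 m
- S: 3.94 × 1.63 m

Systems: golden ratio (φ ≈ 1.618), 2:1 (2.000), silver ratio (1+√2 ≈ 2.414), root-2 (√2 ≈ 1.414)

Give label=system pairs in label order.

P=2:1, Q=root-2, R=golden ratio, S=silver ratio

Ratios: P ≈ 2.003; Q ≈ 1.419; R ≈ 1.619; S ≈ 2.417.
Targets: golden ratio ≈ 1.618; 2:1 ≈ 2.000; silver ratio ≈ 2.414; root-2 ≈ 1.414.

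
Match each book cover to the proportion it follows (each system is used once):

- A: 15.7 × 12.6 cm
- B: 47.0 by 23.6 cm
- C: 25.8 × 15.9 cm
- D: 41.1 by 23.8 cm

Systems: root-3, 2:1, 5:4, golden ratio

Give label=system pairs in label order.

A=5:4, B=2:1, C=golden ratio, D=root-3

A = 15.7/12.6 ≈ 1.246 → 5:4 (1.250)
B = 47.0/23.6 ≈ 1.992 → 2:1 (2.000)
C = 25.8/15.9 ≈ 1.623 → golden ratio (1.618)
D = 41.1/23.8 ≈ 1.727 → root-3 (1.732)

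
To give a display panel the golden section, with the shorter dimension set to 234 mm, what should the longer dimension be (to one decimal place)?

378.6 mm

golden ratio ≈ 1.61803.
Longer side = 234 × 1.61803 ≈ 378.619 → 378.6 mm.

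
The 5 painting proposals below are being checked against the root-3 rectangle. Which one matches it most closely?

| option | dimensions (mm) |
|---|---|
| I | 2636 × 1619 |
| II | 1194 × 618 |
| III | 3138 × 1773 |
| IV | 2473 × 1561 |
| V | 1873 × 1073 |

V

Ratios (long/short): I ≈ 1.628; II ≈ 1.932; III ≈ 1.770; IV ≈ 1.584; V ≈ 1.746.
root-3 ≈ 1.732; option V is nearest (Δ 0.014).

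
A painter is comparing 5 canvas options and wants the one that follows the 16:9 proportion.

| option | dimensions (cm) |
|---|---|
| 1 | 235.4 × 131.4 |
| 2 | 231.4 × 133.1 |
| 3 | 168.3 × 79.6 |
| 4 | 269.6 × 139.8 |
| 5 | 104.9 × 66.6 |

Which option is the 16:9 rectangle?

Ratios (long/short): 1 ≈ 1.791; 2 ≈ 1.739; 3 ≈ 2.114; 4 ≈ 1.928; 5 ≈ 1.575.
16:9 ≈ 1.778; option 1 is nearest (Δ 0.013).

1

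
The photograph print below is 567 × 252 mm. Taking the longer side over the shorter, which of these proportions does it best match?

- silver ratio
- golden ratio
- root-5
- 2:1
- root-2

root-5

567/252 ≈ 2.250. Nearest candidates are root-5 (2.236, off by 0.014) and silver ratio (2.414, off by 0.164).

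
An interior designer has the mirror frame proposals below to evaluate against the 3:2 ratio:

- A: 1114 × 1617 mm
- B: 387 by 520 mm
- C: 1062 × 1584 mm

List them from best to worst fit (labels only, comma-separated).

C, A, B

A: 1617/1114 ≈ 1.452 → |1.452 − 1.500| = 0.048
B: 520/387 ≈ 1.344 → |1.344 − 1.500| = 0.156
C: 1584/1062 ≈ 1.492 → |1.492 − 1.500| = 0.008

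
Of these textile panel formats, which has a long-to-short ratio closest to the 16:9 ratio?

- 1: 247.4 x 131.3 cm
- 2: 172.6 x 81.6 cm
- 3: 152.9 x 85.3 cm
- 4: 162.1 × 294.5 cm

3

Target 16:9 ≈ 1.778.
1: 1.884 (Δ0.106)  2: 2.115 (Δ0.337)  3: 1.792 (Δ0.014)  4: 1.817 (Δ0.039)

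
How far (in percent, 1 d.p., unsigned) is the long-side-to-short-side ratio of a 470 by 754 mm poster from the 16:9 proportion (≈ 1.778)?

9.8%

Ratio = 754 / 470 ≈ 1.6043.
Ideal 16:9 ≈ 1.7778. |1.6043 − 1.7778| / 1.7778 ≈ 9.76% → 9.8%.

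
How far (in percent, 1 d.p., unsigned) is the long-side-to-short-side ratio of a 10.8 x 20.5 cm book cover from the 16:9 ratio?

6.8%

Ratio = 20.5 / 10.8 ≈ 1.8981.
Ideal 16:9 ≈ 1.7778. |1.8981 − 1.7778| / 1.7778 ≈ 6.77% → 6.8%.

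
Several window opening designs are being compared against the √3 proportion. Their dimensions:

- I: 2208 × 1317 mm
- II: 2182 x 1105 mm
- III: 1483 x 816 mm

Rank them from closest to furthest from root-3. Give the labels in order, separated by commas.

I: 2208/1317 ≈ 1.677 → |1.677 − 1.732| = 0.055
II: 2182/1105 ≈ 1.975 → |1.975 − 1.732| = 0.243
III: 1483/816 ≈ 1.817 → |1.817 − 1.732| = 0.085

I, III, II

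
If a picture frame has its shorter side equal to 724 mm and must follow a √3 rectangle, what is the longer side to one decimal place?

1254.0 mm

root-3 ≈ 1.73205.
Longer side = 724 × 1.73205 ≈ 1254.004 → 1254.0 mm.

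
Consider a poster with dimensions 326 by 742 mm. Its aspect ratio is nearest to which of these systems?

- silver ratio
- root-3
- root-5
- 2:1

742/326 ≈ 2.276. Nearest candidates are root-5 (2.236, off by 0.040) and silver ratio (2.414, off by 0.138).

root-5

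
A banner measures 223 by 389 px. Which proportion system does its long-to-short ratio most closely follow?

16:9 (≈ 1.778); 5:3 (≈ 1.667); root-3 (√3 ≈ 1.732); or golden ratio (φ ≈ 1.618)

389/223 ≈ 1.744. Nearest candidates are root-3 (1.732, off by 0.012) and 16:9 (1.778, off by 0.034).

root-3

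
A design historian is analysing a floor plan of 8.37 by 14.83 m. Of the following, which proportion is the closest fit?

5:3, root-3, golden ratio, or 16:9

16:9

14.83/8.37 ≈ 1.772. Nearest candidates are 16:9 (1.778, off by 0.006) and root-3 (1.732, off by 0.040).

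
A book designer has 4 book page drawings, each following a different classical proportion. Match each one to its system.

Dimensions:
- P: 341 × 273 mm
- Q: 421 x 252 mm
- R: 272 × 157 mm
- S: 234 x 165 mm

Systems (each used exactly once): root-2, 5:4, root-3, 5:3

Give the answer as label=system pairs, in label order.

P=5:4, Q=5:3, R=root-3, S=root-2

P = 341/273 ≈ 1.249 → 5:4 (1.250)
Q = 421/252 ≈ 1.671 → 5:3 (1.667)
R = 272/157 ≈ 1.732 → root-3 (1.732)
S = 234/165 ≈ 1.418 → root-2 (1.414)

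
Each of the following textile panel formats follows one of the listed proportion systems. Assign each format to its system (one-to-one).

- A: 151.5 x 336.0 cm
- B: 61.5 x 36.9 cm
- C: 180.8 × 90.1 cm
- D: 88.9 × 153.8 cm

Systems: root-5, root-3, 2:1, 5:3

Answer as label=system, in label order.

Ratios: A ≈ 2.218; B ≈ 1.667; C ≈ 2.007; D ≈ 1.730.
Targets: root-5 ≈ 2.236; root-3 ≈ 1.732; 2:1 ≈ 2.000; 5:3 ≈ 1.667.

A=root-5, B=5:3, C=2:1, D=root-3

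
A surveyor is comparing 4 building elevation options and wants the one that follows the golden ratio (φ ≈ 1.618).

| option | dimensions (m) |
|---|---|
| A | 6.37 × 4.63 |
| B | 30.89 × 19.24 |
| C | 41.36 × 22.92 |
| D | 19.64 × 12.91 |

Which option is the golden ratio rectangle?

Target golden ratio ≈ 1.618.
A: 1.376 (Δ0.242)  B: 1.606 (Δ0.012)  C: 1.805 (Δ0.187)  D: 1.521 (Δ0.097)

B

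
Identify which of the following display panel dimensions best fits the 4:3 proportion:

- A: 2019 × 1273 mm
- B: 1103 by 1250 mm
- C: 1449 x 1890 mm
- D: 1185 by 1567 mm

D

Ratios (long/short): A ≈ 1.586; B ≈ 1.133; C ≈ 1.304; D ≈ 1.322.
4:3 ≈ 1.333; option D is nearest (Δ 0.011).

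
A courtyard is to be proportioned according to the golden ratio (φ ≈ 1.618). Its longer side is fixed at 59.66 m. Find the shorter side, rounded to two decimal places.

36.87 m

golden ratio ≈ 1.61803.
Shorter side = 59.66 ÷ 1.61803 ≈ 36.8720 → 36.87 m.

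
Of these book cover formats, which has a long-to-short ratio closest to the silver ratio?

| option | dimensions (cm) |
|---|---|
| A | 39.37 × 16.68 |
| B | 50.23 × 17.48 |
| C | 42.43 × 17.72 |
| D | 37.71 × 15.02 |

Target silver ratio ≈ 2.414.
A: 2.360 (Δ0.054)  B: 2.874 (Δ0.460)  C: 2.394 (Δ0.020)  D: 2.511 (Δ0.097)

C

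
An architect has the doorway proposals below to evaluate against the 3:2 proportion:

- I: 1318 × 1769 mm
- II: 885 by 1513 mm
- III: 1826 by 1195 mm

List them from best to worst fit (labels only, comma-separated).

III, I, II

Ratios: I = 1769 / 1318 ≈ 1.342; II = 1513 / 885 ≈ 1.710; III = 1826 / 1195 ≈ 1.528.
|Δ from 1.500|: I 0.158; II 0.210; III 0.028.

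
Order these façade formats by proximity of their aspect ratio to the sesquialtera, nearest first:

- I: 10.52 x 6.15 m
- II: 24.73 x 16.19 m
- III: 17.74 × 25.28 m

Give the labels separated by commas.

II, III, I

I: 10.52/6.15 ≈ 1.711 → |1.711 − 1.500| = 0.211
II: 24.73/16.19 ≈ 1.527 → |1.527 − 1.500| = 0.027
III: 25.28/17.74 ≈ 1.425 → |1.425 − 1.500| = 0.075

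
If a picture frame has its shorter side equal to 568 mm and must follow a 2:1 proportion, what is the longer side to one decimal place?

2:1 = 2.00000.
Longer side = 568 × 2.00000 ≈ 1136.000 → 1136.0 mm.

1136.0 mm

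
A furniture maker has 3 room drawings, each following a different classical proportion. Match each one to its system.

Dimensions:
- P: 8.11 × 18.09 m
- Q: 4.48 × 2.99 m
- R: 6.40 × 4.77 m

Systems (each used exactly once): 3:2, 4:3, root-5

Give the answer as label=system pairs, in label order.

P = 18.09/8.11 ≈ 2.231 → root-5 (2.236)
Q = 4.48/2.99 ≈ 1.498 → 3:2 (1.500)
R = 6.40/4.77 ≈ 1.342 → 4:3 (1.333)

P=root-5, Q=3:2, R=4:3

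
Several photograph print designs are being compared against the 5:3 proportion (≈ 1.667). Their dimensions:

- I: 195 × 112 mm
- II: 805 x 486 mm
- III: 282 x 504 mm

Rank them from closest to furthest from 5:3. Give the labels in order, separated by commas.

I: 195/112 ≈ 1.741 → |1.741 − 1.667| = 0.074
II: 805/486 ≈ 1.656 → |1.656 − 1.667| = 0.011
III: 504/282 ≈ 1.787 → |1.787 − 1.667| = 0.120

II, I, III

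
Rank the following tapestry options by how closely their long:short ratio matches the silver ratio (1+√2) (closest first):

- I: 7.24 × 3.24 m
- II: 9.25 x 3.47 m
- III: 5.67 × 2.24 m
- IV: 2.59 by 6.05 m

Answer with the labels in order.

I: 7.24/3.24 ≈ 2.235 → |2.235 − 2.414| = 0.179
II: 9.25/3.47 ≈ 2.666 → |2.666 − 2.414| = 0.252
III: 5.67/2.24 ≈ 2.531 → |2.531 − 2.414| = 0.117
IV: 6.05/2.59 ≈ 2.336 → |2.336 − 2.414| = 0.078

IV, III, I, II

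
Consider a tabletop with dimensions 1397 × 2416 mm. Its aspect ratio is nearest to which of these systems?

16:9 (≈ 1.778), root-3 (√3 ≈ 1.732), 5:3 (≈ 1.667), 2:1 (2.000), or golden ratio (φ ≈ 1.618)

root-3

Ratio = 2416 / 1397 ≈ 1.729.
Distances: 16:9 1.778 (Δ 0.049); root-3 1.732 (Δ 0.003); 5:3 1.667 (Δ 0.062); 2:1 2.000 (Δ 0.271); golden ratio 1.618 (Δ 0.111).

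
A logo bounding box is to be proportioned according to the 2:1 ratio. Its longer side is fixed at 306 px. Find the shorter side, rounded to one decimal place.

2:1 = 2.00000.
Shorter side = 306 ÷ 2.00000 ≈ 153.000 → 153.0 px.

153.0 px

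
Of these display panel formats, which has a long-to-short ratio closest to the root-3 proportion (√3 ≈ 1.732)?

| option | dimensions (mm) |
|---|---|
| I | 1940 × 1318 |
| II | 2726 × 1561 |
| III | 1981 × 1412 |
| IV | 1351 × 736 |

Target root-3 ≈ 1.732.
I: 1.472 (Δ0.260)  II: 1.746 (Δ0.014)  III: 1.403 (Δ0.329)  IV: 1.836 (Δ0.104)

II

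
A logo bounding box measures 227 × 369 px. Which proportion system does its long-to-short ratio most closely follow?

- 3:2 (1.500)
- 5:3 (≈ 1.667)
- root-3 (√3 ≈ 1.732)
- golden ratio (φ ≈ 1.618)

Ratio = 369 / 227 ≈ 1.626.
Distances: 3:2 1.500 (Δ 0.126); 5:3 1.667 (Δ 0.041); root-3 1.732 (Δ 0.106); golden ratio 1.618 (Δ 0.008).

golden ratio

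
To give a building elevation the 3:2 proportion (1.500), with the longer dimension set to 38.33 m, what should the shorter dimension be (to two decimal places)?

25.55 m

3:2 = 1.50000.
Shorter side = 38.33 ÷ 1.50000 ≈ 25.5533 → 25.55 m.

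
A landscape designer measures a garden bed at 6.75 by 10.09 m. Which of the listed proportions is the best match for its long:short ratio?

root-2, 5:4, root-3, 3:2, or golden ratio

3:2

10.09/6.75 ≈ 1.495. Nearest candidates are 3:2 (1.500, off by 0.005) and root-2 (1.414, off by 0.081).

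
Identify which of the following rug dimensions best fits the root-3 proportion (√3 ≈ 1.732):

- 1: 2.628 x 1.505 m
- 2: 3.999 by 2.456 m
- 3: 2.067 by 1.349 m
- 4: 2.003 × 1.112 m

Target root-3 ≈ 1.732.
1: 1.746 (Δ0.014)  2: 1.628 (Δ0.104)  3: 1.532 (Δ0.200)  4: 1.801 (Δ0.069)

1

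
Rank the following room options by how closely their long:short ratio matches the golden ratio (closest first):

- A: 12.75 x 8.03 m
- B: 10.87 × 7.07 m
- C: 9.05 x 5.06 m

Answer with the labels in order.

A, B, C

Ratios: A = 12.75 / 8.03 ≈ 1.588; B = 10.87 / 7.07 ≈ 1.537; C = 9.05 / 5.06 ≈ 1.789.
|Δ from 1.618|: A 0.030; B 0.081; C 0.171.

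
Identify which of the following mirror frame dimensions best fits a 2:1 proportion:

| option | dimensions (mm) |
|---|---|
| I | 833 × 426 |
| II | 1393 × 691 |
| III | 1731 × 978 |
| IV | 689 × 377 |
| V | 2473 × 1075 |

Ratios (long/short): I ≈ 1.955; II ≈ 2.016; III ≈ 1.770; IV ≈ 1.828; V ≈ 2.300.
2:1 ≈ 2.000; option II is nearest (Δ 0.016).

II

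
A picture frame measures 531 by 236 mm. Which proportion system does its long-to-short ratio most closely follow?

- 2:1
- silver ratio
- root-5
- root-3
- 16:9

root-5

Ratio = 531 / 236 ≈ 2.250.
Distances: 2:1 2.000 (Δ 0.250); silver ratio 2.414 (Δ 0.164); root-5 2.236 (Δ 0.014); root-3 1.732 (Δ 0.518); 16:9 1.778 (Δ 0.472).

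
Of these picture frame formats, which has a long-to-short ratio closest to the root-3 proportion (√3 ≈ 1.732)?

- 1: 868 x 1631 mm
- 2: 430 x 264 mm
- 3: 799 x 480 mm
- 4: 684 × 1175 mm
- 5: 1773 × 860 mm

4

Ratios (long/short): 1 ≈ 1.879; 2 ≈ 1.629; 3 ≈ 1.665; 4 ≈ 1.718; 5 ≈ 2.062.
root-3 ≈ 1.732; option 4 is nearest (Δ 0.014).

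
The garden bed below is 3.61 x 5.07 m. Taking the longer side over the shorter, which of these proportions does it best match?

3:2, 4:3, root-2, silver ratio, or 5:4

root-2

5.07/3.61 ≈ 1.404. Nearest candidates are root-2 (1.414, off by 0.010) and 4:3 (1.333, off by 0.071).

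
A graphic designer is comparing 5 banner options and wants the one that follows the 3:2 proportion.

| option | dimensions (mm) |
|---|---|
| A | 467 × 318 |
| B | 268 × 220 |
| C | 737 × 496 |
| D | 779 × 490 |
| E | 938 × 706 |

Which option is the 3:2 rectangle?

C

Ratios (long/short): A ≈ 1.469; B ≈ 1.218; C ≈ 1.486; D ≈ 1.590; E ≈ 1.329.
3:2 ≈ 1.500; option C is nearest (Δ 0.014).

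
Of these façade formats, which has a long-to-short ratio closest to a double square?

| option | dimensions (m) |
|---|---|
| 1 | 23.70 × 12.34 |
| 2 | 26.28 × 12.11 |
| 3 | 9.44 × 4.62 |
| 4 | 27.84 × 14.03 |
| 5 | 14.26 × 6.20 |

4

Ratios (long/short): 1 ≈ 1.921; 2 ≈ 2.170; 3 ≈ 2.043; 4 ≈ 1.984; 5 ≈ 2.300.
2:1 ≈ 2.000; option 4 is nearest (Δ 0.016).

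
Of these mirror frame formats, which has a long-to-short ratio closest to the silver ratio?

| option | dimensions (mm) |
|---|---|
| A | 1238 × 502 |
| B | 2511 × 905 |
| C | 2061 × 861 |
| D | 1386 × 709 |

Ratios (long/short): A ≈ 2.466; B ≈ 2.775; C ≈ 2.394; D ≈ 1.955.
silver ratio ≈ 2.414; option C is nearest (Δ 0.020).

C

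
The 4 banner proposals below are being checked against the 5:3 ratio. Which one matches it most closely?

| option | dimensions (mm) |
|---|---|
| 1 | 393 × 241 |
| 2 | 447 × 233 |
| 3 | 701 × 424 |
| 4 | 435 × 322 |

3

Target 5:3 ≈ 1.667.
1: 1.631 (Δ0.036)  2: 1.918 (Δ0.251)  3: 1.653 (Δ0.014)  4: 1.351 (Δ0.316)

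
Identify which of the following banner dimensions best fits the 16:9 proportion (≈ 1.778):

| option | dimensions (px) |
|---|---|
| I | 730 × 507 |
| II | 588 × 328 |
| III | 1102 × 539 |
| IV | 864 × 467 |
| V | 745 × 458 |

II

Target 16:9 ≈ 1.778.
I: 1.440 (Δ0.338)  II: 1.793 (Δ0.015)  III: 2.045 (Δ0.267)  IV: 1.850 (Δ0.072)  V: 1.627 (Δ0.151)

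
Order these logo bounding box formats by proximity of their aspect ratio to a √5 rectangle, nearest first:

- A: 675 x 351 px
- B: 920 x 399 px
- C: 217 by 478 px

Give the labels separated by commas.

Ratios: A = 675 / 351 ≈ 1.923; B = 920 / 399 ≈ 2.306; C = 478 / 217 ≈ 2.203.
|Δ from 2.236|: A 0.313; B 0.070; C 0.033.

C, B, A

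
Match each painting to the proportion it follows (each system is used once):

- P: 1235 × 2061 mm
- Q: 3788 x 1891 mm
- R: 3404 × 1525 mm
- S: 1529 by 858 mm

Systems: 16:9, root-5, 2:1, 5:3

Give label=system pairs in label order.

Ratios: P ≈ 1.669; Q ≈ 2.003; R ≈ 2.232; S ≈ 1.782.
Targets: 16:9 ≈ 1.778; root-5 ≈ 2.236; 2:1 ≈ 2.000; 5:3 ≈ 1.667.

P=5:3, Q=2:1, R=root-5, S=16:9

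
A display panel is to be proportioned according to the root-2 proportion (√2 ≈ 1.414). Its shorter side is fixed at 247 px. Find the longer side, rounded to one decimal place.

root-2 ≈ 1.41421.
Longer side = 247 × 1.41421 ≈ 349.310 → 349.3 px.

349.3 px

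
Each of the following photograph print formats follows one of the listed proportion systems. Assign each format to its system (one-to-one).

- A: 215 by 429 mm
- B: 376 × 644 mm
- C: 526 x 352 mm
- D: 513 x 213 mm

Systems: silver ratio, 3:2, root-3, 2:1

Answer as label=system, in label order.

A=2:1, B=root-3, C=3:2, D=silver ratio

Ratios: A ≈ 1.995; B ≈ 1.713; C ≈ 1.494; D ≈ 2.408.
Targets: silver ratio ≈ 2.414; 3:2 ≈ 1.500; root-3 ≈ 1.732; 2:1 ≈ 2.000.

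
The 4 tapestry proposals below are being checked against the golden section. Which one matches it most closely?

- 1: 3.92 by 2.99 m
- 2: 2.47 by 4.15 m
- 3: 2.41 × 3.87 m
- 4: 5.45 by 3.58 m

Target golden ratio ≈ 1.618.
1: 1.311 (Δ0.307)  2: 1.680 (Δ0.062)  3: 1.606 (Δ0.012)  4: 1.522 (Δ0.096)

3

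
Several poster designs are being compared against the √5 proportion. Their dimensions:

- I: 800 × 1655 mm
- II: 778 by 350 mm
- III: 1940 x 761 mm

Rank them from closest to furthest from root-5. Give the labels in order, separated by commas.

II, I, III

I: 1655/800 ≈ 2.069 → |2.069 − 2.236| = 0.167
II: 778/350 ≈ 2.223 → |2.223 − 2.236| = 0.013
III: 1940/761 ≈ 2.549 → |2.549 − 2.236| = 0.313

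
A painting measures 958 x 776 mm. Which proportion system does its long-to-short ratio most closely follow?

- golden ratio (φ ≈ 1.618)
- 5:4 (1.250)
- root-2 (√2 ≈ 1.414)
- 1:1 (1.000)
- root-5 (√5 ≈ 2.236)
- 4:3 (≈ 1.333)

958/776 ≈ 1.235. Nearest candidates are 5:4 (1.250, off by 0.015) and 4:3 (1.333, off by 0.098).

5:4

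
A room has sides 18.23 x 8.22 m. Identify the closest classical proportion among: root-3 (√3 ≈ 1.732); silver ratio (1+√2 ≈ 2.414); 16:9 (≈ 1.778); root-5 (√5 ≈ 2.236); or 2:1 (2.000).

18.23/8.22 ≈ 2.218. Nearest candidates are root-5 (2.236, off by 0.018) and silver ratio (2.414, off by 0.196).

root-5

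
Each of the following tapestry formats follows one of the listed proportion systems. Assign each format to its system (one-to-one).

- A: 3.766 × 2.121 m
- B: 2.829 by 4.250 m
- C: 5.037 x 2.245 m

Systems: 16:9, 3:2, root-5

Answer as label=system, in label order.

A=16:9, B=3:2, C=root-5

A = 3.766/2.121 ≈ 1.776 → 16:9 (1.778)
B = 4.250/2.829 ≈ 1.502 → 3:2 (1.500)
C = 5.037/2.245 ≈ 2.244 → root-5 (2.236)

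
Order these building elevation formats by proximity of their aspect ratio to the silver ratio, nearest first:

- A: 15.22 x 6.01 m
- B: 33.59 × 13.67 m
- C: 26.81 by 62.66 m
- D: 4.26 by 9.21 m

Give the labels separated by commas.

Ratios: A = 15.22 / 6.01 ≈ 2.532; B = 33.59 / 13.67 ≈ 2.457; C = 62.66 / 26.81 ≈ 2.337; D = 9.21 / 4.26 ≈ 2.162.
|Δ from 2.414|: A 0.118; B 0.043; C 0.077; D 0.252.

B, C, A, D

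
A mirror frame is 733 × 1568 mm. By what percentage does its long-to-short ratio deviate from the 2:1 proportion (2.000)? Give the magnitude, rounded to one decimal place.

7.0%

Ratio = 1568 / 733 ≈ 2.1392.
Ideal 2:1 = 2.0000. |2.1392 − 2.0000| / 2.0000 ≈ 6.96% → 7.0%.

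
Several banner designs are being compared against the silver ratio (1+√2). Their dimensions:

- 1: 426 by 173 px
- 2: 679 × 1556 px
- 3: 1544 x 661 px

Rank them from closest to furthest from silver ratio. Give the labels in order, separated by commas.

1, 3, 2

1: 426/173 ≈ 2.462 → |2.462 − 2.414| = 0.048
2: 1556/679 ≈ 2.292 → |2.292 − 2.414| = 0.122
3: 1544/661 ≈ 2.336 → |2.336 − 2.414| = 0.078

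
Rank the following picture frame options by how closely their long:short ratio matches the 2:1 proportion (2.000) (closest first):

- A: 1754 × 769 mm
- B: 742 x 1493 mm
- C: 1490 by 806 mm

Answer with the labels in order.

B, C, A

A: 1754/769 ≈ 2.281 → |2.281 − 2.000| = 0.281
B: 1493/742 ≈ 2.012 → |2.012 − 2.000| = 0.012
C: 1490/806 ≈ 1.849 → |1.849 − 2.000| = 0.151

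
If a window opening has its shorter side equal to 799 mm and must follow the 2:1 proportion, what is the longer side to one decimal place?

2:1 = 2.00000.
Longer side = 799 × 2.00000 ≈ 1598.000 → 1598.0 mm.

1598.0 mm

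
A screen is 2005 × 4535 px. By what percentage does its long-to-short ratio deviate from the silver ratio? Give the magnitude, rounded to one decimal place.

Ratio = 4535 / 2005 ≈ 2.2618.
Ideal silver ratio ≈ 2.4142. |2.2618 − 2.4142| / 2.4142 ≈ 6.31% → 6.3%.

6.3%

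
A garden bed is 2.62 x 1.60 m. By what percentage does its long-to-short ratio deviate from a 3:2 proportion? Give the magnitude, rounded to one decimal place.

9.2%

Ratio = 2.62 / 1.60 ≈ 1.6375.
Ideal 3:2 = 1.5000. |1.6375 − 1.5000| / 1.5000 ≈ 9.17% → 9.2%.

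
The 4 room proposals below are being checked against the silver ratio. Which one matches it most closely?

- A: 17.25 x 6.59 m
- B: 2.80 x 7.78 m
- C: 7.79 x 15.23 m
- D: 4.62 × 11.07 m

D

Target silver ratio ≈ 2.414.
A: 2.618 (Δ0.204)  B: 2.779 (Δ0.365)  C: 1.955 (Δ0.459)  D: 2.396 (Δ0.018)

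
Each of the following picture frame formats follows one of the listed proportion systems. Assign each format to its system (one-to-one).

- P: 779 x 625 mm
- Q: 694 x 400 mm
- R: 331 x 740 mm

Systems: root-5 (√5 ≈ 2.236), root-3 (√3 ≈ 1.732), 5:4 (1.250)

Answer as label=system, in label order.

P = 779/625 ≈ 1.246 → 5:4 (1.250)
Q = 694/400 ≈ 1.735 → root-3 (1.732)
R = 740/331 ≈ 2.236 → root-5 (2.236)

P=5:4, Q=root-3, R=root-5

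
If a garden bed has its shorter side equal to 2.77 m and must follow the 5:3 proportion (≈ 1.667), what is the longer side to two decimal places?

4.62 m

5:3 ≈ 1.66667.
Longer side = 2.77 × 1.66667 ≈ 4.6167 → 4.62 m.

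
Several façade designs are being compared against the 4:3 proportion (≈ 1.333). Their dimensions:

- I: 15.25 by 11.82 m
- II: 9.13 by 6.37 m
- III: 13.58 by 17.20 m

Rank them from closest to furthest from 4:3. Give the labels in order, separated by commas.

I, III, II

Ratios: I = 15.25 / 11.82 ≈ 1.290; II = 9.13 / 6.37 ≈ 1.433; III = 17.20 / 13.58 ≈ 1.267.
|Δ from 1.333|: I 0.043; II 0.100; III 0.066.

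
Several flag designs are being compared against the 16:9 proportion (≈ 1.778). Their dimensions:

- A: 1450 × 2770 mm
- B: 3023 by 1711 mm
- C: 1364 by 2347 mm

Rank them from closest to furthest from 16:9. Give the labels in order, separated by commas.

Ratios: A = 2770 / 1450 ≈ 1.910; B = 3023 / 1711 ≈ 1.767; C = 2347 / 1364 ≈ 1.721.
|Δ from 1.778|: A 0.132; B 0.011; C 0.057.

B, C, A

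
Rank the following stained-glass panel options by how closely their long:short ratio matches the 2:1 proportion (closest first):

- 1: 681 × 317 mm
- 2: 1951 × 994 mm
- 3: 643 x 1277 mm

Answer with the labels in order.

1: 681/317 ≈ 2.148 → |2.148 − 2.000| = 0.148
2: 1951/994 ≈ 1.963 → |1.963 − 2.000| = 0.037
3: 1277/643 ≈ 1.986 → |1.986 − 2.000| = 0.014

3, 2, 1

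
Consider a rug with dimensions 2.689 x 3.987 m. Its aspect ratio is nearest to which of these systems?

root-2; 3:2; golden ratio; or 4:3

3.987/2.689 ≈ 1.483. Nearest candidates are 3:2 (1.500, off by 0.017) and root-2 (1.414, off by 0.069).

3:2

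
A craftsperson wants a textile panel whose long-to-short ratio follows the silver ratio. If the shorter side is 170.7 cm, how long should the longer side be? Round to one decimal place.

412.1 cm

silver ratio ≈ 2.41421.
Longer side = 170.7 × 2.41421 ≈ 412.106 → 412.1 cm.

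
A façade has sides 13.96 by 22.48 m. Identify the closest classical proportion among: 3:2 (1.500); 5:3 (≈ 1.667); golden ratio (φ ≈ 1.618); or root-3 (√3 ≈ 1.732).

22.48/13.96 ≈ 1.610. Nearest candidates are golden ratio (1.618, off by 0.008) and 5:3 (1.667, off by 0.057).

golden ratio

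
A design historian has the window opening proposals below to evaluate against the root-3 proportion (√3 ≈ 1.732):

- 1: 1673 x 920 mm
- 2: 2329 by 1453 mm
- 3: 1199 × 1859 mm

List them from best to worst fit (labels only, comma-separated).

1: 1673/920 ≈ 1.818 → |1.818 − 1.732| = 0.086
2: 2329/1453 ≈ 1.603 → |1.603 − 1.732| = 0.129
3: 1859/1199 ≈ 1.550 → |1.550 − 1.732| = 0.182

1, 2, 3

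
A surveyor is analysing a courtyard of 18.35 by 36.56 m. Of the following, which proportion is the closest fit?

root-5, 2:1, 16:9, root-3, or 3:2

2:1

36.56/18.35 ≈ 1.992. Nearest candidates are 2:1 (2.000, off by 0.008) and 16:9 (1.778, off by 0.214).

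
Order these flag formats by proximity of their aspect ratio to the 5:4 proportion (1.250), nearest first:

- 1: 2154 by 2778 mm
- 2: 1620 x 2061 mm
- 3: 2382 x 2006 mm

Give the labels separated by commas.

2, 1, 3

1: 2778/2154 ≈ 1.290 → |1.290 − 1.250| = 0.040
2: 2061/1620 ≈ 1.272 → |1.272 − 1.250| = 0.022
3: 2382/2006 ≈ 1.187 → |1.187 − 1.250| = 0.063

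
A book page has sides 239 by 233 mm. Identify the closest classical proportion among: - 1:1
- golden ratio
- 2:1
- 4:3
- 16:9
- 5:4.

1:1

239/233 ≈ 1.026. Nearest candidates are 1:1 (1.000, off by 0.026) and 5:4 (1.250, off by 0.224).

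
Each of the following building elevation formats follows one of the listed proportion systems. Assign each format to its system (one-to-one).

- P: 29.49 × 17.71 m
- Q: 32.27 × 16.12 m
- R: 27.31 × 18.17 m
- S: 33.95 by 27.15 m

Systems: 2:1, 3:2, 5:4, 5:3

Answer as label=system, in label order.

P = 29.49/17.71 ≈ 1.665 → 5:3 (1.667)
Q = 32.27/16.12 ≈ 2.002 → 2:1 (2.000)
R = 27.31/18.17 ≈ 1.503 → 3:2 (1.500)
S = 33.95/27.15 ≈ 1.250 → 5:4 (1.250)

P=5:3, Q=2:1, R=3:2, S=5:4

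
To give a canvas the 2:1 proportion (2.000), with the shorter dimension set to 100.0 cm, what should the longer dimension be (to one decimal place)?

200.0 cm

2:1 = 2.00000.
Longer side = 100.0 × 2.00000 ≈ 200.000 → 200.0 cm.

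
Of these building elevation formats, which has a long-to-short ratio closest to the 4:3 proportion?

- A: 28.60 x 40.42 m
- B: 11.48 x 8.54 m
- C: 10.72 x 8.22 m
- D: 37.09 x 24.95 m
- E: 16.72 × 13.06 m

B

Target 4:3 ≈ 1.333.
A: 1.413 (Δ0.080)  B: 1.344 (Δ0.011)  C: 1.304 (Δ0.029)  D: 1.487 (Δ0.154)  E: 1.280 (Δ0.053)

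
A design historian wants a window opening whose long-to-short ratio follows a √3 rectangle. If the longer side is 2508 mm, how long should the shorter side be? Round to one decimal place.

root-3 ≈ 1.73205.
Shorter side = 2508 ÷ 1.73205 ≈ 1447.995 → 1448.0 mm.

1448.0 mm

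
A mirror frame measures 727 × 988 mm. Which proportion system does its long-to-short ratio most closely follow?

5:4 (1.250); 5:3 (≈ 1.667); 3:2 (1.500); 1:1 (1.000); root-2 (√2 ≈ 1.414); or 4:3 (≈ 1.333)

Ratio = 988 / 727 ≈ 1.359.
Distances: 5:4 1.250 (Δ 0.109); 5:3 1.667 (Δ 0.308); 3:2 1.500 (Δ 0.141); 1:1 1.000 (Δ 0.359); root-2 1.414 (Δ 0.055); 4:3 1.333 (Δ 0.026).

4:3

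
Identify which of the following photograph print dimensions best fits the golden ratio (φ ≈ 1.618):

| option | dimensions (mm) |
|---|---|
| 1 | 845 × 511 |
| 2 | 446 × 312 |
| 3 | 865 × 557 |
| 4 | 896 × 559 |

4

Target golden ratio ≈ 1.618.
1: 1.654 (Δ0.036)  2: 1.429 (Δ0.189)  3: 1.553 (Δ0.065)  4: 1.603 (Δ0.015)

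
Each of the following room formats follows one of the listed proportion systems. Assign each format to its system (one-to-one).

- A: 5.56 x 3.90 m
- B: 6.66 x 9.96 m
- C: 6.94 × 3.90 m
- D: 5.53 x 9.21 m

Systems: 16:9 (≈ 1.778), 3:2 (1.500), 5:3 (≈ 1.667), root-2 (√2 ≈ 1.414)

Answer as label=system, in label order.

A = 5.56/3.90 ≈ 1.426 → root-2 (1.414)
B = 9.96/6.66 ≈ 1.495 → 3:2 (1.500)
C = 6.94/3.90 ≈ 1.779 → 16:9 (1.778)
D = 9.21/5.53 ≈ 1.665 → 5:3 (1.667)

A=root-2, B=3:2, C=16:9, D=5:3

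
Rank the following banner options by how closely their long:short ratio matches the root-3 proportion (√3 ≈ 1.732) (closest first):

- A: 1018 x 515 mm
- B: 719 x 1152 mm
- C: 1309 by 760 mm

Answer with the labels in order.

Ratios: A = 1018 / 515 ≈ 1.977; B = 1152 / 719 ≈ 1.602; C = 1309 / 760 ≈ 1.722.
|Δ from 1.732|: A 0.245; B 0.130; C 0.010.

C, B, A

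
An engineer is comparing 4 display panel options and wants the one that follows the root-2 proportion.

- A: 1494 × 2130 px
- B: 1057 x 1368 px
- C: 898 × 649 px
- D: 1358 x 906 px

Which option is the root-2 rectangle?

Ratios (long/short): A ≈ 1.426; B ≈ 1.294; C ≈ 1.384; D ≈ 1.499.
root-2 ≈ 1.414; option A is nearest (Δ 0.012).

A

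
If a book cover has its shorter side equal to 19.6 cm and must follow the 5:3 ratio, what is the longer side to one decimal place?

32.7 cm

5:3 ≈ 1.66667.
Longer side = 19.6 × 1.66667 ≈ 32.667 → 32.7 cm.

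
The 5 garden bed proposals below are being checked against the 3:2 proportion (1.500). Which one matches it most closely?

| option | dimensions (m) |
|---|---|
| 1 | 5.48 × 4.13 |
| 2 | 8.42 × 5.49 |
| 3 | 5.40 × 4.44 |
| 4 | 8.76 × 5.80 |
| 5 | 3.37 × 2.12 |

4

Ratios (long/short): 1 ≈ 1.327; 2 ≈ 1.534; 3 ≈ 1.216; 4 ≈ 1.510; 5 ≈ 1.590.
3:2 ≈ 1.500; option 4 is nearest (Δ 0.010).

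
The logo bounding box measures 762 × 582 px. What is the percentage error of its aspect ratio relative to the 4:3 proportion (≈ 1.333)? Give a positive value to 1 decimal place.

1.8%

Ratio = 762 / 582 ≈ 1.3093.
Ideal 4:3 ≈ 1.3333. |1.3093 − 1.3333| / 1.3333 ≈ 1.80% → 1.8%.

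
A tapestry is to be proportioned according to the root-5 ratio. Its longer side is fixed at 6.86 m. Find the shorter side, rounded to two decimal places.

root-5 ≈ 2.23607.
Shorter side = 6.86 ÷ 2.23607 ≈ 3.0679 → 3.07 m.

3.07 m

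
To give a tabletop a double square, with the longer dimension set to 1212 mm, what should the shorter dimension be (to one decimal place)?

2:1 = 2.00000.
Shorter side = 1212 ÷ 2.00000 ≈ 606.000 → 606.0 mm.

606.0 mm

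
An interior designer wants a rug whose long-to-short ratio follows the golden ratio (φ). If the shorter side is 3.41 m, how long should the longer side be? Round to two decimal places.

5.52 m

golden ratio ≈ 1.61803.
Longer side = 3.41 × 1.61803 ≈ 5.5175 → 5.52 m.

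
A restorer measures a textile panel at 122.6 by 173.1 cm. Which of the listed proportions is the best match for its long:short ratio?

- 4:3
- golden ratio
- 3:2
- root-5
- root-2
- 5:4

Ratio = 173.1 / 122.6 ≈ 1.412.
Distances: 4:3 1.333 (Δ 0.079); golden ratio 1.618 (Δ 0.206); 3:2 1.500 (Δ 0.088); root-5 2.236 (Δ 0.824); root-2 1.414 (Δ 0.002); 5:4 1.250 (Δ 0.162).

root-2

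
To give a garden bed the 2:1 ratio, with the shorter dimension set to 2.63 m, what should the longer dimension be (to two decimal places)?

5.26 m

2:1 = 2.00000.
Longer side = 2.63 × 2.00000 ≈ 5.2600 → 5.26 m.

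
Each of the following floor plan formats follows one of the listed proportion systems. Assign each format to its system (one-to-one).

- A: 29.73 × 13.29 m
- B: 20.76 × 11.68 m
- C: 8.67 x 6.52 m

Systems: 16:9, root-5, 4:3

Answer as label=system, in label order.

A = 29.73/13.29 ≈ 2.237 → root-5 (2.236)
B = 20.76/11.68 ≈ 1.777 → 16:9 (1.778)
C = 8.67/6.52 ≈ 1.330 → 4:3 (1.333)

A=root-5, B=16:9, C=4:3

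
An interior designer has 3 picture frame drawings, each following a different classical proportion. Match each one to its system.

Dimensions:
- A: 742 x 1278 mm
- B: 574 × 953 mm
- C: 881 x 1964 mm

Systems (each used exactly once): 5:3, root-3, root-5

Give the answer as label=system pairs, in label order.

A = 1278/742 ≈ 1.722 → root-3 (1.732)
B = 953/574 ≈ 1.660 → 5:3 (1.667)
C = 1964/881 ≈ 2.229 → root-5 (2.236)

A=root-3, B=5:3, C=root-5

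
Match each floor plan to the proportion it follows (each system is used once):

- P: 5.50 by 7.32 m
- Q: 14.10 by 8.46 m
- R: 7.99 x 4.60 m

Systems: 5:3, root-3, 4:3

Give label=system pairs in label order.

P=4:3, Q=5:3, R=root-3

P = 7.32/5.50 ≈ 1.331 → 4:3 (1.333)
Q = 14.10/8.46 ≈ 1.667 → 5:3 (1.667)
R = 7.99/4.60 ≈ 1.737 → root-3 (1.732)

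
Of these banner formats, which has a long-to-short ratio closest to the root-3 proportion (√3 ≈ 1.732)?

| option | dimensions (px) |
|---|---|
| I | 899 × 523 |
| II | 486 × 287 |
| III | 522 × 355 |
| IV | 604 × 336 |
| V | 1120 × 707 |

I

Target root-3 ≈ 1.732.
I: 1.719 (Δ0.013)  II: 1.693 (Δ0.039)  III: 1.470 (Δ0.262)  IV: 1.798 (Δ0.066)  V: 1.584 (Δ0.148)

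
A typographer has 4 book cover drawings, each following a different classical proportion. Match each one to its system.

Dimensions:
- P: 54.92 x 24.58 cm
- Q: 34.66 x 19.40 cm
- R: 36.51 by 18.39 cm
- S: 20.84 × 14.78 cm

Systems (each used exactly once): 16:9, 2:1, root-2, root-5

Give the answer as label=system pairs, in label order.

P = 54.92/24.58 ≈ 2.234 → root-5 (2.236)
Q = 34.66/19.40 ≈ 1.787 → 16:9 (1.778)
R = 36.51/18.39 ≈ 1.985 → 2:1 (2.000)
S = 20.84/14.78 ≈ 1.410 → root-2 (1.414)

P=root-5, Q=16:9, R=2:1, S=root-2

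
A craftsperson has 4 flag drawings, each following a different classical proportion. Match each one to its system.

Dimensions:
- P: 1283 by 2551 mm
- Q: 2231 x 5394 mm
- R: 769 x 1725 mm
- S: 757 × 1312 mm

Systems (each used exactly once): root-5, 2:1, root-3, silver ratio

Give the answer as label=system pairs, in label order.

Ratios: P ≈ 1.988; Q ≈ 2.418; R ≈ 2.243; S ≈ 1.733.
Targets: root-5 ≈ 2.236; 2:1 ≈ 2.000; root-3 ≈ 1.732; silver ratio ≈ 2.414.

P=2:1, Q=silver ratio, R=root-5, S=root-3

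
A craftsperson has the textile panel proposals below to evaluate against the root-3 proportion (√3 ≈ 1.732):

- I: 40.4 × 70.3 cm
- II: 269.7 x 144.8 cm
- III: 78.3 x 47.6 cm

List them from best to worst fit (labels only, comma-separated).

I: 70.3/40.4 ≈ 1.740 → |1.740 − 1.732| = 0.008
II: 269.7/144.8 ≈ 1.863 → |1.863 − 1.732| = 0.131
III: 78.3/47.6 ≈ 1.645 → |1.645 − 1.732| = 0.087

I, III, II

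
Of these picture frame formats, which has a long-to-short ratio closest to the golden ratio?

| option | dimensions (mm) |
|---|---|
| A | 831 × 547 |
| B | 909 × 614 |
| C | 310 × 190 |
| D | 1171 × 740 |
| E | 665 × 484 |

Target golden ratio ≈ 1.618.
A: 1.519 (Δ0.099)  B: 1.480 (Δ0.138)  C: 1.632 (Δ0.014)  D: 1.582 (Δ0.036)  E: 1.374 (Δ0.244)

C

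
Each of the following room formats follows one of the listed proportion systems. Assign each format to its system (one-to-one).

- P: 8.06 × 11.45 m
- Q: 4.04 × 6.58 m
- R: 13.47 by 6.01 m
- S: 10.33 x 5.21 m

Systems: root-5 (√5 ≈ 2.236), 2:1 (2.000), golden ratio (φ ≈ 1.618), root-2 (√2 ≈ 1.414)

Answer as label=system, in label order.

P=root-2, Q=golden ratio, R=root-5, S=2:1

Ratios: P ≈ 1.421; Q ≈ 1.629; R ≈ 2.241; S ≈ 1.983.
Targets: root-5 ≈ 2.236; 2:1 ≈ 2.000; golden ratio ≈ 1.618; root-2 ≈ 1.414.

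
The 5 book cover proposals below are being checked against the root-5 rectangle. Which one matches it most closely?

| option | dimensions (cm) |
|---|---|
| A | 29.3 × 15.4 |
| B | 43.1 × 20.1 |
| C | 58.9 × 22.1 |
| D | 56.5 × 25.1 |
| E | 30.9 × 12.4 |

Target root-5 ≈ 2.236.
A: 1.903 (Δ0.333)  B: 2.144 (Δ0.092)  C: 2.665 (Δ0.429)  D: 2.251 (Δ0.015)  E: 2.492 (Δ0.256)

D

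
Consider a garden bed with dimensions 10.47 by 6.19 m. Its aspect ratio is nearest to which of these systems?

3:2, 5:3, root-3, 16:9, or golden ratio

5:3

Ratio = 10.47 / 6.19 ≈ 1.691.
Distances: 3:2 1.500 (Δ 0.191); 5:3 1.667 (Δ 0.024); root-3 1.732 (Δ 0.041); 16:9 1.778 (Δ 0.087); golden ratio 1.618 (Δ 0.073).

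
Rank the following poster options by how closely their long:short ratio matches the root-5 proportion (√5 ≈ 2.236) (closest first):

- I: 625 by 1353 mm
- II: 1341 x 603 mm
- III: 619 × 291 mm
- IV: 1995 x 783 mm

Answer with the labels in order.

I: 1353/625 ≈ 2.165 → |2.165 − 2.236| = 0.071
II: 1341/603 ≈ 2.224 → |2.224 − 2.236| = 0.012
III: 619/291 ≈ 2.127 → |2.127 − 2.236| = 0.109
IV: 1995/783 ≈ 2.548 → |2.548 − 2.236| = 0.312

II, I, III, IV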